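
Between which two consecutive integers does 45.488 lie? 45 and 46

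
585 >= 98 True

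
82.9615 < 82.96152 True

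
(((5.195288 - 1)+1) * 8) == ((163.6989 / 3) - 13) False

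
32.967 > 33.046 False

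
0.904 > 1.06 False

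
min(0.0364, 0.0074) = 0.0074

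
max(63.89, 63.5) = 63.89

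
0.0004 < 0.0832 True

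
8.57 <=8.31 False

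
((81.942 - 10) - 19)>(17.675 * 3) False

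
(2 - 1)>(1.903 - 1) True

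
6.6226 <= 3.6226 False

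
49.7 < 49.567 False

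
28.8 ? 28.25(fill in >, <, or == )>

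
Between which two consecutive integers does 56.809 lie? 56 and 57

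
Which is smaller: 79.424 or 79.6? 79.424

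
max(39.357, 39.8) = 39.8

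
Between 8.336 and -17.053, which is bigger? 8.336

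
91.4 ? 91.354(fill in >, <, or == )>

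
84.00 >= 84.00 True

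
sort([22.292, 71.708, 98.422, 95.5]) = [22.292, 71.708, 95.5, 98.422]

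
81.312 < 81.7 True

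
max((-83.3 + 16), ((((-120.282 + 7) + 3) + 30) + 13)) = -67.282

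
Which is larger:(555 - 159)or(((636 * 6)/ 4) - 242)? (((636 * 6)/ 4) - 242)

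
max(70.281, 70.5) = 70.5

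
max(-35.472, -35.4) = -35.4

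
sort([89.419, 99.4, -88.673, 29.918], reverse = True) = [99.4, 89.419, 29.918, -88.673]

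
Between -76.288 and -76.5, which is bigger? -76.288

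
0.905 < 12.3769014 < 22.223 True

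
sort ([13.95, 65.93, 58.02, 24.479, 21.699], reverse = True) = [65.93, 58.02, 24.479, 21.699, 13.95]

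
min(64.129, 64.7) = 64.129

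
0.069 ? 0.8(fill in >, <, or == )<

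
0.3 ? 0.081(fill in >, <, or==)>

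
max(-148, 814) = 814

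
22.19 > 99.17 False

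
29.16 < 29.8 True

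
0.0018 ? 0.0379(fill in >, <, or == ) <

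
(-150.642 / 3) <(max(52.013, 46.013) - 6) True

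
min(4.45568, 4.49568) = 4.45568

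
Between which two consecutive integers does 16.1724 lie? 16 and 17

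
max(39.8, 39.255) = 39.8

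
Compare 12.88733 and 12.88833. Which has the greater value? 12.88833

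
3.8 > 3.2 True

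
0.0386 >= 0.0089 True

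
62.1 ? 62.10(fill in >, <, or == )==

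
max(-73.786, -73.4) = -73.4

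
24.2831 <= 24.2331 False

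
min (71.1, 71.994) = 71.1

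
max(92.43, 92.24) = 92.43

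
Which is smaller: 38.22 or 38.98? 38.22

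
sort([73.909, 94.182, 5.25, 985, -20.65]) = [-20.65, 5.25, 73.909, 94.182, 985]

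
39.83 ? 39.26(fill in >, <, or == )>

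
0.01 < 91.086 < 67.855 False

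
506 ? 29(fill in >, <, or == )>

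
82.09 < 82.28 True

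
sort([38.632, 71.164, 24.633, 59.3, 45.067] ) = [24.633, 38.632, 45.067, 59.3, 71.164]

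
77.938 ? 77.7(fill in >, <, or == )>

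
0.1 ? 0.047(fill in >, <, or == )>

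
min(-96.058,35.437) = -96.058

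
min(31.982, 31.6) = 31.6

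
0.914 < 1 True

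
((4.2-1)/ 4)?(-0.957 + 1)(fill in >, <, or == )>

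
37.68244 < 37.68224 False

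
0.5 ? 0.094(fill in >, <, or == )>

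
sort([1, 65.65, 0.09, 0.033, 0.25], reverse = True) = [65.65, 1, 0.25, 0.09, 0.033]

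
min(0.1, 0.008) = 0.008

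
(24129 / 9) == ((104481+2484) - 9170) False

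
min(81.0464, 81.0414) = 81.0414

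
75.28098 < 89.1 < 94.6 True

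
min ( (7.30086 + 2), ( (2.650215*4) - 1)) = 9.30086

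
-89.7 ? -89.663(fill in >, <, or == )<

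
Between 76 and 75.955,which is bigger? 76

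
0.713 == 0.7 False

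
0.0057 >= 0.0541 False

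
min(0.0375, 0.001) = 0.001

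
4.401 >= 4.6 False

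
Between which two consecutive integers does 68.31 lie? 68 and 69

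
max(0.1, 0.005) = 0.1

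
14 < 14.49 True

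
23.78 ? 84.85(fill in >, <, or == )<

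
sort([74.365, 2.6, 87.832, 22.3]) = [2.6, 22.3, 74.365, 87.832]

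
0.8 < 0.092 False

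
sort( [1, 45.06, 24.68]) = [1, 24.68, 45.06]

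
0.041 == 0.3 False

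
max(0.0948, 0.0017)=0.0948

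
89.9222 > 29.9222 True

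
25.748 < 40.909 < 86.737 True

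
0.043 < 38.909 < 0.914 False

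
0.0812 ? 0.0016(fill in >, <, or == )>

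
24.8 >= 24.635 True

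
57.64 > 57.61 True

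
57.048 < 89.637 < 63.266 False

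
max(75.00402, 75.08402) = 75.08402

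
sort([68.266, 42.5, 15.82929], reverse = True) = [68.266, 42.5, 15.82929]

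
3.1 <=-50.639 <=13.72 False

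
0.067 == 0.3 False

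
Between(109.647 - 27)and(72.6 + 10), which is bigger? (109.647 - 27)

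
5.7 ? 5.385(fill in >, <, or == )>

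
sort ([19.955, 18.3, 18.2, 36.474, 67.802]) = [18.2, 18.3, 19.955, 36.474, 67.802]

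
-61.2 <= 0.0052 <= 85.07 True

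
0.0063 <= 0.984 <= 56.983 True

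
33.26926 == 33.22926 False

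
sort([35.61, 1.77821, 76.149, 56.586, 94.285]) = [1.77821, 35.61, 56.586, 76.149, 94.285]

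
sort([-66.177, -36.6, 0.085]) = [-66.177, -36.6, 0.085]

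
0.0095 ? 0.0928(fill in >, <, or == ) <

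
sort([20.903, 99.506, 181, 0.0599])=[0.0599, 20.903, 99.506, 181]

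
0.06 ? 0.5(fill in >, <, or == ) <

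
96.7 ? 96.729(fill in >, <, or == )<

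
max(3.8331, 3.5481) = 3.8331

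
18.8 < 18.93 True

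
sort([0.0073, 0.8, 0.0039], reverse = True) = [0.8, 0.0073, 0.0039]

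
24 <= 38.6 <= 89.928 True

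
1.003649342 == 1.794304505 False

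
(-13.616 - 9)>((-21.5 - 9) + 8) False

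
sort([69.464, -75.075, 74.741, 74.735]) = [-75.075, 69.464, 74.735, 74.741]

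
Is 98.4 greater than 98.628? No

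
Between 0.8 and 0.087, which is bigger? 0.8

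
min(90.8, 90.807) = 90.8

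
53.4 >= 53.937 False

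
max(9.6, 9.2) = 9.6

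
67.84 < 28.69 False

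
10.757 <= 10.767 True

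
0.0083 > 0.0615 False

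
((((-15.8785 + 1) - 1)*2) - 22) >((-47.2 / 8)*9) False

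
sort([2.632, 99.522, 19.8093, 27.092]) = [2.632, 19.8093, 27.092, 99.522]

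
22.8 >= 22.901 False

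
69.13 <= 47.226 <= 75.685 False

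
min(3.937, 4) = 3.937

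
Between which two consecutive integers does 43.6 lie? 43 and 44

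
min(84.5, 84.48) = 84.48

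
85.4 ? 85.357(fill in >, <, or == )>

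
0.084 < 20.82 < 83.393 True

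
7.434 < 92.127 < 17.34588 False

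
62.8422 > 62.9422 False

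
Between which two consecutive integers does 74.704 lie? 74 and 75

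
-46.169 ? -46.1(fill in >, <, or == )<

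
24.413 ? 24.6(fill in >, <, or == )<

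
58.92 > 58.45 True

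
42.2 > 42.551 False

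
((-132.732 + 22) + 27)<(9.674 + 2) True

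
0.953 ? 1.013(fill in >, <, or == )<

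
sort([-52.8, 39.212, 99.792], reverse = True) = [99.792, 39.212, -52.8]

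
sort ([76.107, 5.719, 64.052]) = [5.719, 64.052, 76.107]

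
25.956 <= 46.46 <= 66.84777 True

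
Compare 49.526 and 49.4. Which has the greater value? 49.526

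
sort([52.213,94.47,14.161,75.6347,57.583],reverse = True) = [94.47,75.6347,57.583,52.213,14.161]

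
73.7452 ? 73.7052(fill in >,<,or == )>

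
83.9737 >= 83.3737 True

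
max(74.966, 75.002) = 75.002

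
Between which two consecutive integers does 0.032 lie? 0 and 1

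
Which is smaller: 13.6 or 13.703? 13.6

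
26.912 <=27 True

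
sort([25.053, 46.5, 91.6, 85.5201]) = [25.053, 46.5, 85.5201, 91.6]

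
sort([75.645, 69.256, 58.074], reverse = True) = [75.645, 69.256, 58.074]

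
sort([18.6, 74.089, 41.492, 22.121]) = [18.6, 22.121, 41.492, 74.089]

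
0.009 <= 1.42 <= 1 False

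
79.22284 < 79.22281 False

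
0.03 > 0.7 False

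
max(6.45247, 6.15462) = 6.45247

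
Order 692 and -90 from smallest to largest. -90, 692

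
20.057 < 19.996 False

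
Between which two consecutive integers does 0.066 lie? 0 and 1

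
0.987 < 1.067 True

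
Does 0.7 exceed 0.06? Yes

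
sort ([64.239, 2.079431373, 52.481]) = [2.079431373, 52.481, 64.239]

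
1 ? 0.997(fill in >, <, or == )>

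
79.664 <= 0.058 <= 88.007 False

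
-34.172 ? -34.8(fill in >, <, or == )>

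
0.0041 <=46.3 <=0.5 False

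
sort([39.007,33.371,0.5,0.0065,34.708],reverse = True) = [39.007,34.708,33.371,0.5,0.0065]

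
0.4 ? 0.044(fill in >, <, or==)>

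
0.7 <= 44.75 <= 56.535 True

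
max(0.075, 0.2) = 0.2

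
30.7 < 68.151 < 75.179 True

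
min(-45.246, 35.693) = -45.246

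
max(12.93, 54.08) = 54.08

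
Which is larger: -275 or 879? 879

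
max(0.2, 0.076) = 0.2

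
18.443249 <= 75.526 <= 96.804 True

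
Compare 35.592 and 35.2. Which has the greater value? 35.592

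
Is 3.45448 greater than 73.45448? No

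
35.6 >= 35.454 True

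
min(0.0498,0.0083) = 0.0083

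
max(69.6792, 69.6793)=69.6793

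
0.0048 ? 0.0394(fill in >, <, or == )<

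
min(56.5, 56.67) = 56.5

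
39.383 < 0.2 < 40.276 False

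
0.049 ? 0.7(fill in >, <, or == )<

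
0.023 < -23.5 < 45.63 False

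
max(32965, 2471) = 32965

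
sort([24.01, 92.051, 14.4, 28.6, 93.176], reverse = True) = [93.176, 92.051, 28.6, 24.01, 14.4]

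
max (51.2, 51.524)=51.524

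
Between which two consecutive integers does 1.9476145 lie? 1 and 2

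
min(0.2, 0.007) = 0.007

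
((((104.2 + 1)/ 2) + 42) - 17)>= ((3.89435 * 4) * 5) False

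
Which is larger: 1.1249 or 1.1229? 1.1249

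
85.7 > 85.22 True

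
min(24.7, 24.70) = 24.7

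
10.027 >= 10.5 False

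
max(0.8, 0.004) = 0.8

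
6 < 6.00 False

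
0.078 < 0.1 True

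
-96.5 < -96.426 True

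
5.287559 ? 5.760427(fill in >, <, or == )<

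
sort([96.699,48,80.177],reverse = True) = [96.699,80.177,48]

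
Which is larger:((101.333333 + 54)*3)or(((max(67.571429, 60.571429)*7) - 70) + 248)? (((max(67.571429, 60.571429)*7) - 70) + 248)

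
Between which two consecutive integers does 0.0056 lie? 0 and 1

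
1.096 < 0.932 False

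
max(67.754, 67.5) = 67.754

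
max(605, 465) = 605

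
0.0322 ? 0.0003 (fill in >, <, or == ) >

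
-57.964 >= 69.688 False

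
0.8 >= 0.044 True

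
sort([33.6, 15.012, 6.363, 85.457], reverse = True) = [85.457, 33.6, 15.012, 6.363]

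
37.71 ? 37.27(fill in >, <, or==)>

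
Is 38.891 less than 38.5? No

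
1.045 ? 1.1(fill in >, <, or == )<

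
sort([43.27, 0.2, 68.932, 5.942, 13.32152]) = [0.2, 5.942, 13.32152, 43.27, 68.932]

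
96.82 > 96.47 True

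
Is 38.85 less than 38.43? No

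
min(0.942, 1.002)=0.942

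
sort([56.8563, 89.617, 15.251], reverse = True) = [89.617, 56.8563, 15.251]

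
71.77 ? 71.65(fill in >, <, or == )>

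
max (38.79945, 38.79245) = 38.79945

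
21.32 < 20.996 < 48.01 False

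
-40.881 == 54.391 False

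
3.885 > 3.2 True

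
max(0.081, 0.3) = 0.3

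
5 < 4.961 False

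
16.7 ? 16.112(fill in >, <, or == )>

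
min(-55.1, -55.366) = -55.366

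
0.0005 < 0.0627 True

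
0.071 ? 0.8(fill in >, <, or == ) <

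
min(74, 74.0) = 74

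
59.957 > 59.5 True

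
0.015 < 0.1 True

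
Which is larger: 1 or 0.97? 1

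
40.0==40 True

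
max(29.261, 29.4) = 29.4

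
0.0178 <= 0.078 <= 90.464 True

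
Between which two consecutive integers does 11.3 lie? 11 and 12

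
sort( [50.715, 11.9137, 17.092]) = [11.9137, 17.092, 50.715]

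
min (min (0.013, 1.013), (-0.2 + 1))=0.013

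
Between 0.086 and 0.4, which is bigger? 0.4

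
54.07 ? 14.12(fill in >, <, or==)>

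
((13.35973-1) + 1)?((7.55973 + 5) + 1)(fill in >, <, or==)<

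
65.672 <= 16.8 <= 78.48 False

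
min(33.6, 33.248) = 33.248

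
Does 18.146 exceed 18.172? No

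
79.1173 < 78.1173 False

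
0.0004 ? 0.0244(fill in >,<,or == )<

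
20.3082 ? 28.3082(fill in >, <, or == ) <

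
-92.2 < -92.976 False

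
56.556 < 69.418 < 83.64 True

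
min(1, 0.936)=0.936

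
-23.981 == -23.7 False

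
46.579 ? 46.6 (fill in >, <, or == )<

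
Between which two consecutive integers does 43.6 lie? 43 and 44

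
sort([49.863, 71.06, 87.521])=[49.863, 71.06, 87.521]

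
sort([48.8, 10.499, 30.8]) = [10.499, 30.8, 48.8]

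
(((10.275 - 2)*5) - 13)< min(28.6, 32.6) True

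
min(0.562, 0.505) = 0.505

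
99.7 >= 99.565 True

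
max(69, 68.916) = 69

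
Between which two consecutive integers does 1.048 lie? 1 and 2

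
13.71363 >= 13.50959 True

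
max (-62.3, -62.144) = -62.144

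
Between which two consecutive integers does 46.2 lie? 46 and 47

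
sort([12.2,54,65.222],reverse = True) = [65.222,54,12.2]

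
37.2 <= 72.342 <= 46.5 False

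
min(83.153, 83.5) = 83.153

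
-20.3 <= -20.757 False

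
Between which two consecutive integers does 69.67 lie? 69 and 70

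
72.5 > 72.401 True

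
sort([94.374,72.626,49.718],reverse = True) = [94.374,72.626,49.718]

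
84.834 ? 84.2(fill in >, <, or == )>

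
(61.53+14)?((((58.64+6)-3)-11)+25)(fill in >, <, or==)<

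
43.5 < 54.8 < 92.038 True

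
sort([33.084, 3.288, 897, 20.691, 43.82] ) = [3.288, 20.691, 33.084, 43.82, 897]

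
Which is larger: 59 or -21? 59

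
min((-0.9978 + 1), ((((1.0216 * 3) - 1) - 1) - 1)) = 0.0022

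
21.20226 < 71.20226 True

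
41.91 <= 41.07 False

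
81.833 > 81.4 True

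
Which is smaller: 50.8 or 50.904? 50.8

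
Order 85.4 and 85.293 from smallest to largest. 85.293, 85.4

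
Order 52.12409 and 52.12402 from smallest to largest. 52.12402, 52.12409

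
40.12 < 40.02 False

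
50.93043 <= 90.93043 True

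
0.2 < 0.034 False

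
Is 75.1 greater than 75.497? No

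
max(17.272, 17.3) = 17.3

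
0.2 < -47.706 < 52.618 False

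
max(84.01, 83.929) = 84.01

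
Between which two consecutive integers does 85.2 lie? 85 and 86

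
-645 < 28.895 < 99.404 True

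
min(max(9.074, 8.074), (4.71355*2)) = 9.074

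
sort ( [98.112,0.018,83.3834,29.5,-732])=[-732,0.018,29.5,83.3834,98.112]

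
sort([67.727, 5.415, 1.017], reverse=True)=[67.727, 5.415, 1.017]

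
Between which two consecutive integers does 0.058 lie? 0 and 1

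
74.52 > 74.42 True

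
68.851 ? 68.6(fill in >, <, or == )>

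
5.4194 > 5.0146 True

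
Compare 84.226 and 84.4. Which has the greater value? 84.4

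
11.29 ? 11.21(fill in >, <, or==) >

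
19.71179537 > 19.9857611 False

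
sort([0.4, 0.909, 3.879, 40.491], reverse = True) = [40.491, 3.879, 0.909, 0.4]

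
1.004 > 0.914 True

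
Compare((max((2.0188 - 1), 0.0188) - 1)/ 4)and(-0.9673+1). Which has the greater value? (-0.9673+1)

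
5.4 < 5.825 True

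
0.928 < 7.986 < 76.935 True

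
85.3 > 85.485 False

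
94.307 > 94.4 False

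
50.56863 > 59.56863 False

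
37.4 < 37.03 False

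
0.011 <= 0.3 True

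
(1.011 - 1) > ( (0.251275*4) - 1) True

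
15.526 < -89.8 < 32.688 False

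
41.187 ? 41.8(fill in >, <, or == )<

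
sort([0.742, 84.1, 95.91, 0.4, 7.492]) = [0.4, 0.742, 7.492, 84.1, 95.91]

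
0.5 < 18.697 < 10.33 False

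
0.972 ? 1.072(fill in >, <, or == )<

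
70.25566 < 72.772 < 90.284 True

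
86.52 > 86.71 False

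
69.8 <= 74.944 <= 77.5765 True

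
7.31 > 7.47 False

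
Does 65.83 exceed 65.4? Yes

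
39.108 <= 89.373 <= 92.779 True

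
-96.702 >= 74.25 False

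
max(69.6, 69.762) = 69.762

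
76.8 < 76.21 False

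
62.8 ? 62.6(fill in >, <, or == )>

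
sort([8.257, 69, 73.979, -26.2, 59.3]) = [-26.2, 8.257, 59.3, 69, 73.979]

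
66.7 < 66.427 False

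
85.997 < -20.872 False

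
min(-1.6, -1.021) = -1.6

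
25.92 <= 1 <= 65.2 False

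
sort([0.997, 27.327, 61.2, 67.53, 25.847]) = [0.997, 25.847, 27.327, 61.2, 67.53]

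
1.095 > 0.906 True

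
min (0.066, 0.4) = 0.066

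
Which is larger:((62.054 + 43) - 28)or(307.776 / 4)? ((62.054 + 43) - 28)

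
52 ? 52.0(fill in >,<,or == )==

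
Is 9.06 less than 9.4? Yes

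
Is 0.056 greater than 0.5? No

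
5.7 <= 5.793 True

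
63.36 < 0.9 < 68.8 False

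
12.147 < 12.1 False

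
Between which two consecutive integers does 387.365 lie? 387 and 388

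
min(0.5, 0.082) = 0.082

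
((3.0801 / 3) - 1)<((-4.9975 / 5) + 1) False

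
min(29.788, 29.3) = 29.3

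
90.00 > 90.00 False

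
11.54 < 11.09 False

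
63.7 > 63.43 True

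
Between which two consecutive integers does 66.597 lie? 66 and 67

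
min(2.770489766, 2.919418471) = 2.770489766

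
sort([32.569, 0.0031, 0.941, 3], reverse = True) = [32.569, 3, 0.941, 0.0031]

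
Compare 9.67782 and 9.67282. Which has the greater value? 9.67782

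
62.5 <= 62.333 False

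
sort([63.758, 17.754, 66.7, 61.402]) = [17.754, 61.402, 63.758, 66.7]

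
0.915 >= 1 False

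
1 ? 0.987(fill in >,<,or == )>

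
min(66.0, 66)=66.0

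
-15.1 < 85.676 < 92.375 True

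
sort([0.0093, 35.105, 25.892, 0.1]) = [0.0093, 0.1, 25.892, 35.105]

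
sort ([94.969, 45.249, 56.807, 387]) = [45.249, 56.807, 94.969, 387]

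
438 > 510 False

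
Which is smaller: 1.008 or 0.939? 0.939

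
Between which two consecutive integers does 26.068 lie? 26 and 27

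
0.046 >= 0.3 False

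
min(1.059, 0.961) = 0.961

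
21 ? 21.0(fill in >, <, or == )==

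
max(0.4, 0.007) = 0.4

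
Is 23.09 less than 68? Yes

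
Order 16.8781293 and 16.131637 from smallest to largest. 16.131637, 16.8781293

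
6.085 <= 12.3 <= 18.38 True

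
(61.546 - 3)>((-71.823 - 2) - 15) True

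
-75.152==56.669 False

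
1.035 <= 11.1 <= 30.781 True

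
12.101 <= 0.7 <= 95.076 False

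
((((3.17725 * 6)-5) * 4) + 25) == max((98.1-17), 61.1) False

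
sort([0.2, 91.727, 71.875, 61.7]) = [0.2, 61.7, 71.875, 91.727]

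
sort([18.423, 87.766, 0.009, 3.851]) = [0.009, 3.851, 18.423, 87.766]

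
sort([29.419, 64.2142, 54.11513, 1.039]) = [1.039, 29.419, 54.11513, 64.2142]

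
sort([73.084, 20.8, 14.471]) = [14.471, 20.8, 73.084]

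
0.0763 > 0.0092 True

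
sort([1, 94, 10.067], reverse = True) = [94, 10.067, 1]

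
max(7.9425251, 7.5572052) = 7.9425251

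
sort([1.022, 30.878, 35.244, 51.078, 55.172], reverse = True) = [55.172, 51.078, 35.244, 30.878, 1.022]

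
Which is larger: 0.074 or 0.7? 0.7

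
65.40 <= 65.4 True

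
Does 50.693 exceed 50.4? Yes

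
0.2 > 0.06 True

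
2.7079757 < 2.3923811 False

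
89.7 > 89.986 False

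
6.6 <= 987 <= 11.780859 False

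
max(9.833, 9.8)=9.833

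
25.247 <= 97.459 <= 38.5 False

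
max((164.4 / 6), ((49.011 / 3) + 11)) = 27.4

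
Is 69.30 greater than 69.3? No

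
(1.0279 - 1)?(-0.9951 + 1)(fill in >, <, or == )>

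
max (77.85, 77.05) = 77.85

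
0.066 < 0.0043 False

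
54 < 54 False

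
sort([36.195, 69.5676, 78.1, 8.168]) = [8.168, 36.195, 69.5676, 78.1]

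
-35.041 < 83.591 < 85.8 True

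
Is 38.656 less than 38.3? No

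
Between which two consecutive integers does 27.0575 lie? 27 and 28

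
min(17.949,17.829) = 17.829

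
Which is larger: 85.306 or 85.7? 85.7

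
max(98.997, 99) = 99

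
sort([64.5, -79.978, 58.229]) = [-79.978, 58.229, 64.5]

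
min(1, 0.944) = 0.944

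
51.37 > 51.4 False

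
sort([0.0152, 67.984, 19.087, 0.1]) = [0.0152, 0.1, 19.087, 67.984]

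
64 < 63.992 False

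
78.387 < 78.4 True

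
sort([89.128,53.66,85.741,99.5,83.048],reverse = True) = [99.5,89.128,85.741,83.048,53.66]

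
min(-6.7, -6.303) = -6.7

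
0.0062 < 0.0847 True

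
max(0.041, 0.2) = 0.2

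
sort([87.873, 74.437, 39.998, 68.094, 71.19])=[39.998, 68.094, 71.19, 74.437, 87.873]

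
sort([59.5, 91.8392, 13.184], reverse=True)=[91.8392, 59.5, 13.184]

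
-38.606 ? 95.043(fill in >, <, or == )<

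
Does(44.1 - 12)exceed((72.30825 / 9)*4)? No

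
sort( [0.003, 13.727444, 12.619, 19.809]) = [0.003, 12.619, 13.727444, 19.809]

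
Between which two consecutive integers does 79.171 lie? 79 and 80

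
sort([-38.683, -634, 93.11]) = [-634, -38.683, 93.11]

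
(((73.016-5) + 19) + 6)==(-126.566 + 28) False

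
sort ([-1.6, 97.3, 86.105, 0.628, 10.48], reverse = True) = [97.3, 86.105, 10.48, 0.628, -1.6]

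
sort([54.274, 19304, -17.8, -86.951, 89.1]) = [-86.951, -17.8, 54.274, 89.1, 19304]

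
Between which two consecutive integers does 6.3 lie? 6 and 7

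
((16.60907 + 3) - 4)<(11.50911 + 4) False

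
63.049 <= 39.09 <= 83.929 False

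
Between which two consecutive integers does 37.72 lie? 37 and 38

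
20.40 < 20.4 False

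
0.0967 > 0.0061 True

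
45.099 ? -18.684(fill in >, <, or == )>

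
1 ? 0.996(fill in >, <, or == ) >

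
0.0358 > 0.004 True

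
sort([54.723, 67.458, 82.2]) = [54.723, 67.458, 82.2]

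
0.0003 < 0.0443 True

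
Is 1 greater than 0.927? Yes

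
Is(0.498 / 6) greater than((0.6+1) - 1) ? No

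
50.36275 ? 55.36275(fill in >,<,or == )<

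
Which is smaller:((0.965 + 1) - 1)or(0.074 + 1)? ((0.965 + 1) - 1)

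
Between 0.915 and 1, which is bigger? 1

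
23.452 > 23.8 False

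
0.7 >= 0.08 True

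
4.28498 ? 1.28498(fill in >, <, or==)>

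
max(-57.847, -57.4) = -57.4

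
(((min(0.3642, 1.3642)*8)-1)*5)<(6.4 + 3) False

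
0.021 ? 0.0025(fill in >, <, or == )>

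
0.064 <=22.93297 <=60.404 True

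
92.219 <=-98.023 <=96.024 False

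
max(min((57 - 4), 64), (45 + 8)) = 53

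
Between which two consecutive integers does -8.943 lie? -9 and -8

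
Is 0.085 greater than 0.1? No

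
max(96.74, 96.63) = 96.74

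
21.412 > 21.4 True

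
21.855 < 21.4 False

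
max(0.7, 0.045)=0.7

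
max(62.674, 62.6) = 62.674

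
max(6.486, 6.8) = 6.8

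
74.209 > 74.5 False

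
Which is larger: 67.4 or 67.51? 67.51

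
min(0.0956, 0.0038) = 0.0038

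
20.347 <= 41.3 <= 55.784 True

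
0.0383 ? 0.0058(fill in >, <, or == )>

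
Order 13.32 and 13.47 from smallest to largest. 13.32, 13.47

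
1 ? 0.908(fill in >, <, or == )>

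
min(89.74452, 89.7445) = 89.7445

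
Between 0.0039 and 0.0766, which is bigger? 0.0766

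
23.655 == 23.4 False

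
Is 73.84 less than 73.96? Yes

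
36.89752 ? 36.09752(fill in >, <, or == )>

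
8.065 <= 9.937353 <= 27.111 True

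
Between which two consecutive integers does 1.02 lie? 1 and 2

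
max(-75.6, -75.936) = -75.6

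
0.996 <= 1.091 True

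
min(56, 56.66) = 56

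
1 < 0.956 False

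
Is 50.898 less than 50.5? No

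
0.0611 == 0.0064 False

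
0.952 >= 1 False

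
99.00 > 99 False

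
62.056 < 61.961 False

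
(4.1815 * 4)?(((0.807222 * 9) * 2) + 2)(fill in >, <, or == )>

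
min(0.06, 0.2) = 0.06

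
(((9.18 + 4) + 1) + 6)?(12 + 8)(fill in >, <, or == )>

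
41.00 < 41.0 False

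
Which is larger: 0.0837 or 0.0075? 0.0837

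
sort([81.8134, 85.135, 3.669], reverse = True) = [85.135, 81.8134, 3.669]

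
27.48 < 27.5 True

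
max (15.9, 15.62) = 15.9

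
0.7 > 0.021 True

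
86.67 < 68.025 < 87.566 False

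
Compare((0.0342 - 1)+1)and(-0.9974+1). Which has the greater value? ((0.0342 - 1)+1)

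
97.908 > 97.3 True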